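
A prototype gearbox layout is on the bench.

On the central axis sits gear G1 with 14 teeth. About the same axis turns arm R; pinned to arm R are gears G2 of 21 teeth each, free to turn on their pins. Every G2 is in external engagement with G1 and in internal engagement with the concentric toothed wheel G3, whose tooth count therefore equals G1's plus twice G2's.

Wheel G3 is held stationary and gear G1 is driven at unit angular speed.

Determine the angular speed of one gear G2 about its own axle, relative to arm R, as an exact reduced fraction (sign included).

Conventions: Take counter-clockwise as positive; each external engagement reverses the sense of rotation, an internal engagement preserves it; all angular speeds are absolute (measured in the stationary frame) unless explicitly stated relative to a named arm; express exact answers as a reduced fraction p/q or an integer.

topology: planetary set — G1 14T / G2 21T / G3 56T, arm = carrier (Willis)
ring teeth: 14 + 2·21 = 56
14(ω_sun−ω_arm) = −56(ω_ring−ω_arm),  ω_ring = 0, ω_sun = 1
14(1−ω_arm) = −56(0−ω_arm)  ⇒  70·ω_arm = 14  ⇒  ω_arm = 1/5
sun–planet mesh: 14·(1−1/5) = −21·(ω_p−ω_arm)  ⇒  ω_p−ω_arm = -8/15
exact speed ratio = -8/15

-8/15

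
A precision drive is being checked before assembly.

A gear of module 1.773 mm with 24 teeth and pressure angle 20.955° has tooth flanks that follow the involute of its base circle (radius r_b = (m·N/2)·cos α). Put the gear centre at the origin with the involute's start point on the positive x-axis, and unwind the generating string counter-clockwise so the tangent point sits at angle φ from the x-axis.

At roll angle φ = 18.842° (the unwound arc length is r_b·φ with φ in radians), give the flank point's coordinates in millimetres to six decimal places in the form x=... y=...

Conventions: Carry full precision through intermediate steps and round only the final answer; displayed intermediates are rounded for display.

single-mesh involute tooth geometry (24T wheel at module 1.773)
pitch radius r_p = m·N/2 = 1.773·24/2 = 21.276000
base radius r_b = r_p·cos α = 21.276000·cos 20.955° = 19.868839
roll angle φ = 18.842° = 0.32885494 rad
x = r_b·(cos φ + φ·sin φ) = 20.914330
y = r_b·(sin φ − φ·cos φ) = 0.233002

x=20.914330 y=0.233002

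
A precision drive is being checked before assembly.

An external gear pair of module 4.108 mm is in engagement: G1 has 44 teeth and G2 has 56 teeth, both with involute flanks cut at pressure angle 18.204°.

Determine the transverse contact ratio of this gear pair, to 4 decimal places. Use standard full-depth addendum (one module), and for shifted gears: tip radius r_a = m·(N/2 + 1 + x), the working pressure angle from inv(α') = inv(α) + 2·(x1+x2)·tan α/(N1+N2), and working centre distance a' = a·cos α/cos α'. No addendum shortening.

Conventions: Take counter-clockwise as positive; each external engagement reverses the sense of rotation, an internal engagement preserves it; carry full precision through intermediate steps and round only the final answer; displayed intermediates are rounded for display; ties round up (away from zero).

1.8559

class = single-mesh tooth geometry [involute pair 44T × 56T, m = 4.108]
base radii: r_b1 = 85.852703, r_b2 = 109.267077
tip radii: r_a1 = 94.484000, r_a2 = 119.132000
no profile shift: α' = α, a' = a
action lengths: √(r_a1²−r_b1²) = 39.453005, √(r_a2²−r_b2²) = 47.467245
base pitch p_b = π·m·cos α = 12.259737
CR = (39.453005 + 47.467245 − 205.400000·sin 18.20400°)/12.259737 = 1.855915
contact ratio ≈ 1.8559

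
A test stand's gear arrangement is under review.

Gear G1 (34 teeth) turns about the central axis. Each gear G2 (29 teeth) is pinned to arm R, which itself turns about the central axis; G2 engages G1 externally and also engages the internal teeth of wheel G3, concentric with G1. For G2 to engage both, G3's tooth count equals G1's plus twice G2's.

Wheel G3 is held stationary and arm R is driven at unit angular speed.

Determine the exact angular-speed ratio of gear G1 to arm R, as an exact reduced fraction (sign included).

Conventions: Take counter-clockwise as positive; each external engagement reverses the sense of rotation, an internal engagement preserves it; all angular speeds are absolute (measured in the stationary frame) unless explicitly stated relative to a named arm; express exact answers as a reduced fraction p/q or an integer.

class = planetary set [G3 = 34+2·29 = 92; Willis about the carrier]
ring teeth: 34 + 2·29 = 92
34(ω_sun−ω_arm) = −92(ω_ring−ω_arm),  ω_ring = 0, ω_arm = 1
ω_sun = 1 − (92/34)(0−1) = 63/17
ω_out/ω_in = 63/17

63/17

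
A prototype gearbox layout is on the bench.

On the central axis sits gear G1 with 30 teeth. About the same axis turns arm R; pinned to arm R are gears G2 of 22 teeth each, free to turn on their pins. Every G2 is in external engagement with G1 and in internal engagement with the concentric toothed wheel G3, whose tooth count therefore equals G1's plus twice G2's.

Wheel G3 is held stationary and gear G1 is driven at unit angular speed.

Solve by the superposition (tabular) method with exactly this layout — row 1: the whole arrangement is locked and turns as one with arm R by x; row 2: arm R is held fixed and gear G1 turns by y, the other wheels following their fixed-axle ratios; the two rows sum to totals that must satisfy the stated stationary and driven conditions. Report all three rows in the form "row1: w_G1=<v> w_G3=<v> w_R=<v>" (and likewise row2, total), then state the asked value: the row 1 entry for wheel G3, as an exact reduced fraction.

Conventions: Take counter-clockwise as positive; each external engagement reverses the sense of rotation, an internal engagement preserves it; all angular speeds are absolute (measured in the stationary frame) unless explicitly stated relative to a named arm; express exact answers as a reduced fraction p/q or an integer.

row1: w_G1=15/52 w_G3=15/52 w_R=15/52
row2: w_G1=37/52 w_G3=-15/52 w_R=0
total: w_G1=1 w_G3=0 w_R=15/52
asked value: 15/52

planetary set (30T centre, 22T on arm, 74T internal) — Willis relation
row 1 — lock + rotate with arm: ω_sun = ω_ring = ω_arm = x
superposition row 2 [arm held]: sun y, ring −(30/74)·y, arm 0
boundary: total ω_ring = x − (30/74)·y = 0 and total ω_sun = x + y = 1  ⇒  y = 37/52, x = 15/52
row 2 ring = −(30/74)·37/52 = -15/52
totals (row 1 + row 2): sun 15/52 + 37/52 = 1, ring 15/52 + (-15/52) = 0, arm 15/52 + 0 = 15/52
asked cell (row1, ring) = 15/52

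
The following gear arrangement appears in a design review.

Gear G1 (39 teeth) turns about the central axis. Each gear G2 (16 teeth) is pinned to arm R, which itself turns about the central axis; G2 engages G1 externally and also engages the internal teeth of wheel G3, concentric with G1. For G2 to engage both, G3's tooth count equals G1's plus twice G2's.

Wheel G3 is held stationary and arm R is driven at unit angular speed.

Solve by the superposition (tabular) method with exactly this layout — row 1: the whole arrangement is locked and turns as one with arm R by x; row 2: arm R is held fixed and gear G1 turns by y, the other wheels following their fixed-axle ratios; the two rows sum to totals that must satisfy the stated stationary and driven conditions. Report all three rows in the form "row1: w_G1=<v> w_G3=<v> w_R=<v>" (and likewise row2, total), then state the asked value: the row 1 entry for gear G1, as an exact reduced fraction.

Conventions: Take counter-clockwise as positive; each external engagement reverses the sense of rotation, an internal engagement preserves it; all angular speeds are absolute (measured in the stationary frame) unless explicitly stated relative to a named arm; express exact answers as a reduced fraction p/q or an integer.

row1: w_G1=1 w_G3=1 w_R=1
row2: w_G1=71/39 w_G3=-1 w_R=0
total: w_G1=110/39 w_G3=0 w_R=1
asked value: 1

class = planetary set [G3 = 39+2·16 = 71; Willis about the carrier]
superposition row 1 [locked train]: every member turns x
row 2 — arm fixed, fixed-axis ratios: sun y, ring −(39/71)·y, arm 0
boundary: total ω_ring = x − (39/71)·y = 0 and total ω_arm = x = 1  ⇒  y = 71/39, x = 1
row 2 ring = −(39/71)·71/39 = -1
totals (row 1 + row 2): sun 1 + 71/39 = 110/39, ring 1 + (-1) = 0, arm 1 + 0 = 1
asked cell (row1, sun) = 1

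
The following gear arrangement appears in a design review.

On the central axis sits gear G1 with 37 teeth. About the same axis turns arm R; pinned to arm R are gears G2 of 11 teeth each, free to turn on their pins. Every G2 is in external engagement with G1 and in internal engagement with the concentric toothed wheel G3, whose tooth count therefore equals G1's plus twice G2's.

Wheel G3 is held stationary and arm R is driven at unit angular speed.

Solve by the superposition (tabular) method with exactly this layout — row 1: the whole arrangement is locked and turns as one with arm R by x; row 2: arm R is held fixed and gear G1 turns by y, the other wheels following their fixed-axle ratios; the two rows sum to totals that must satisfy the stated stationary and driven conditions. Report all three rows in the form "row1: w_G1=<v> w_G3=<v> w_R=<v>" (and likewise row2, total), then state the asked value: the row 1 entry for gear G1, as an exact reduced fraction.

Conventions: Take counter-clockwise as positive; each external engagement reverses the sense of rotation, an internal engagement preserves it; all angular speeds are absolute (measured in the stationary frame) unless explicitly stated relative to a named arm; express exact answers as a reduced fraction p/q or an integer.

topology: planetary set — G1 37T / G2 11T / G3 59T, arm = carrier (Willis)
row 1: whole set turns with the arm by x
superposition row 2 [arm held]: sun y, ring −(37/59)·y, arm 0
boundary: total ω_ring = x − (37/59)·y = 0 and total ω_arm = x = 1  ⇒  y = 59/37, x = 1
row 2 ring = −(37/59)·59/37 = -1
totals (row 1 + row 2): sun 1 + 59/37 = 96/37, ring 1 + (-1) = 0, arm 1 + 0 = 1
asked cell (row1, sun) = 1

row1: w_G1=1 w_G3=1 w_R=1
row2: w_G1=59/37 w_G3=-1 w_R=0
total: w_G1=96/37 w_G3=0 w_R=1
asked value: 1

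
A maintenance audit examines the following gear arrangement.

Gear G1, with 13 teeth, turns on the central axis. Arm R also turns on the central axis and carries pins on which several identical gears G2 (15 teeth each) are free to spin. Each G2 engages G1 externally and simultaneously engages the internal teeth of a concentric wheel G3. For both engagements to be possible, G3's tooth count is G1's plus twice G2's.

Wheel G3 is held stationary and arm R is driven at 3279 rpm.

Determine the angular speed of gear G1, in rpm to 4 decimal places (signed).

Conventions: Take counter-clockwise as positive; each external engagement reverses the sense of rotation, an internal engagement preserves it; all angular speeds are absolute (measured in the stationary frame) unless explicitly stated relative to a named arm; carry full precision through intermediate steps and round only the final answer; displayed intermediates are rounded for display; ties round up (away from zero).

+14124.9231 rpm

planetary set (13T centre, 15T on arm, 43T internal) — Willis relation
normalise by the input: solve with ω_arm = 1, then scale by 3279 rpm
ring teeth: 13 + 2·15 = 43
13(ω_sun−ω_arm) = −43(ω_ring−ω_arm),  ω_ring = 0, ω_arm = 1
ω_sun = 1 − (43/13)(0−1) = 56/13
scale: ω_sun = 56/13 × 3279 rpm = +14124.9231 rpm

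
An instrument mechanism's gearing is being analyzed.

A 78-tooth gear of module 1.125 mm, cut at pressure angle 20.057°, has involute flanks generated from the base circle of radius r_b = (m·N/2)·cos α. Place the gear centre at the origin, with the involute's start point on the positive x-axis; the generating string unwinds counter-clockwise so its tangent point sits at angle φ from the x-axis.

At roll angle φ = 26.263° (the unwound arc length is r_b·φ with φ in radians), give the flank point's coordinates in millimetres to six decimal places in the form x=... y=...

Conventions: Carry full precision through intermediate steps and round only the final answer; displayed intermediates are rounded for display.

class = single-mesh tooth geometry [base-circle involute, m = 1.125, 78T]
pitch radius r_p = m·N/2 = 1.125·78/2 = 43.875000
base radius r_b = r_p·cos α = 43.875000·cos 20.057° = 41.214065
roll angle φ = 26.263° = 0.45837582 rad
x = r_b·(cos φ + φ·sin φ) = 45.318989
y = r_b·(sin φ − φ·cos φ) = 1.295498

x=45.318989 y=1.295498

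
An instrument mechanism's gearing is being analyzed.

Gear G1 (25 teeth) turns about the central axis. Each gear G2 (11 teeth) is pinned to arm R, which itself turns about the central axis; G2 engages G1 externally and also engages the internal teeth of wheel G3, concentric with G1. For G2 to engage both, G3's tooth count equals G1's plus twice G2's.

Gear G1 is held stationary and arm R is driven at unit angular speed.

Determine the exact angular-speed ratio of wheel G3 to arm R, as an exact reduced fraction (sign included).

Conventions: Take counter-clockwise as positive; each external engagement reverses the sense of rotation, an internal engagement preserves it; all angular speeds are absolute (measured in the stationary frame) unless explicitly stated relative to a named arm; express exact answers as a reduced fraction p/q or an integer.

class = planetary set [G3 = 25+2·11 = 47; Willis about the carrier]
ring teeth: 25 + 2·11 = 47
25(ω_sun−ω_arm) = −47(ω_ring−ω_arm),  ω_sun = 0, ω_arm = 1
ω_ring = 1 − (25/47)(0−1) = 72/47
ω_out/ω_in = 72/47

72/47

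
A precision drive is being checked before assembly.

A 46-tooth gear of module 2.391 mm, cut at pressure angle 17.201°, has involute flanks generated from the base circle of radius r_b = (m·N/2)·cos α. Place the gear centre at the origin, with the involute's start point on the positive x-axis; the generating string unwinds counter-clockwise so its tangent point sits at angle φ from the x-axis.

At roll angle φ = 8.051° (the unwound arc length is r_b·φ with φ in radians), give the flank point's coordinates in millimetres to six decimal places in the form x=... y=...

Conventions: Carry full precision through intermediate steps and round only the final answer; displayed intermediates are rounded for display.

x=53.049414 y=0.048488

topology: single-mesh involute geometry — m = 2.391, N = 46
pitch radius r_p = m·N/2 = 2.391·46/2 = 54.993000
base radius r_b = r_p·cos α = 54.993000·cos 17.201° = 52.533339
roll angle φ = 8.051° = 0.14051646 rad
x = r_b·(cos φ + φ·sin φ) = 53.049414
y = r_b·(sin φ − φ·cos φ) = 0.048488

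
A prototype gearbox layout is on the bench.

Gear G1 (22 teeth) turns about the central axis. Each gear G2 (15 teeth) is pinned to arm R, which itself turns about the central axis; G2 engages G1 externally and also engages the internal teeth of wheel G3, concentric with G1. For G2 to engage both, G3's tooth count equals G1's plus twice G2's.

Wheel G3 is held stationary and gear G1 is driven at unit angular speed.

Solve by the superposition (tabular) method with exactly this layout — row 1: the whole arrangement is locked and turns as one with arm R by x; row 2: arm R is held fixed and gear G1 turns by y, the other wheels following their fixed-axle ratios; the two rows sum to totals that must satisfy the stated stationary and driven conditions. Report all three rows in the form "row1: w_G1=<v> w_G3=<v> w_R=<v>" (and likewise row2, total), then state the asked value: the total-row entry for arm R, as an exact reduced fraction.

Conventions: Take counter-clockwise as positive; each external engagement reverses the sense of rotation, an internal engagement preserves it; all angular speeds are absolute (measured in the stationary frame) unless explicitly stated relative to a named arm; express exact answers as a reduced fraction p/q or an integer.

row1: w_G1=11/37 w_G3=11/37 w_R=11/37
row2: w_G1=26/37 w_G3=-11/37 w_R=0
total: w_G1=1 w_G3=0 w_R=11/37
asked value: 11/37

topology: planetary set — G1 22T / G2 15T / G3 52T, arm = carrier (Willis)
superposition row 1 [locked train]: every member turns x
row 2: sun turns y, ring = −(22/52)·y, arm 0
boundary: total ω_ring = x − (22/52)·y = 0 and total ω_sun = x + y = 1  ⇒  y = 26/37, x = 11/37
row 2 ring = −(22/52)·26/37 = -11/37
totals (row 1 + row 2): sun 11/37 + 26/37 = 1, ring 11/37 + (-11/37) = 0, arm 11/37 + 0 = 11/37
asked cell (total, arm) = 11/37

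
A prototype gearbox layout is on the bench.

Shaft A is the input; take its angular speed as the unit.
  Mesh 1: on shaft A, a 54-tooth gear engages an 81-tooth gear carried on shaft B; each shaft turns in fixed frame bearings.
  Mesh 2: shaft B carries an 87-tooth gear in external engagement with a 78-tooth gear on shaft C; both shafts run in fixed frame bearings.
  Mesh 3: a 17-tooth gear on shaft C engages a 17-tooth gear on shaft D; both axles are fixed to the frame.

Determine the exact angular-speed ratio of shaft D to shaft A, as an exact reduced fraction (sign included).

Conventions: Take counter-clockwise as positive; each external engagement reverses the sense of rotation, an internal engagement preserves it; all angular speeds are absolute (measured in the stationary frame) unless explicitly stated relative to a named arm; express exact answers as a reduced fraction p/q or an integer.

class = fixed-axis compound train [3 meshes; 3 ratios multiply, 3 sense flips]
mesh 1 [54T→81T]: running ratio 2/3, sense −
mesh 2 [87T→78T]: running ratio 29/39, sense +
mesh 3 [17T→17T]: running ratio 29/39, sense −
ω_out/ω_in = -29/39

-29/39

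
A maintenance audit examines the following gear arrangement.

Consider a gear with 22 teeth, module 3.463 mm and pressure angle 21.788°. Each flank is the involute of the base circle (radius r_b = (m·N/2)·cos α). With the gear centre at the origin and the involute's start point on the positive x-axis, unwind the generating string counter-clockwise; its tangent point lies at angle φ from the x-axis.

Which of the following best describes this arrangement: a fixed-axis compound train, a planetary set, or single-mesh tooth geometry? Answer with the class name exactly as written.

class = single-mesh tooth geometry [base-circle involute, m = 3.463, 22T]
classification: single-mesh tooth geometry

single-mesh tooth geometry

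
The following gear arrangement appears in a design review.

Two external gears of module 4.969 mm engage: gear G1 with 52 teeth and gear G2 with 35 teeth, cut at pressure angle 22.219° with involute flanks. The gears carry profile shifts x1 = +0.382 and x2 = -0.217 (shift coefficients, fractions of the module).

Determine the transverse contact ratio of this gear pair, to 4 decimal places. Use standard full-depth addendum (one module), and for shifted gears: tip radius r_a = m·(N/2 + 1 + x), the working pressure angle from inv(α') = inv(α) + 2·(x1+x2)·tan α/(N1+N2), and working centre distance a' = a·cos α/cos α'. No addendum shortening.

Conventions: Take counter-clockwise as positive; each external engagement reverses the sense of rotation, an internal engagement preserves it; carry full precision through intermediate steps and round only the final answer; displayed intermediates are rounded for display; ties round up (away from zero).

1.5999

class = single-mesh tooth geometry [involute pair 52T × 35T, m = 4.969]
base radii: r_b1 = 119.600730, r_b2 = 80.500491
tip radii: r_a1 = 136.061158, r_a2 = 90.848227
inv(α') = inv(22.219°) + 2·(+0.382-0.217)·tan α/(52+35) = 0.02223403  ⇒  α' = 22.73749°
a' = a·cos α / cos α' = 216.1515·cos 22.219°/cos 22.73749° = 216.962370
action lengths: √(r_a1²−r_b1²) = 64.871443, √(r_a2²−r_b2²) = 42.107852
base pitch p_b = π·m·cos α = 14.451414
CR = (64.871443 + 42.107852 − 216.962370·sin 22.73749°)/14.451414 = 1.599930
contact ratio ≈ 1.5999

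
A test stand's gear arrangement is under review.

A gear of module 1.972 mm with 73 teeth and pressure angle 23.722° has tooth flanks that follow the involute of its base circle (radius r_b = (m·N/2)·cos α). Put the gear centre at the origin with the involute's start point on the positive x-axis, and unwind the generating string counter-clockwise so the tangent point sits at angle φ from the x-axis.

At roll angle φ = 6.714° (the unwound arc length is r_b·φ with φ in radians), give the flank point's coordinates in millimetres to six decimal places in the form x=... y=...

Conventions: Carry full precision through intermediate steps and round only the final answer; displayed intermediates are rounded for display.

class = single-mesh tooth geometry [base-circle involute, m = 1.972, 73T]
pitch radius r_p = m·N/2 = 1.972·73/2 = 71.978000
base radius r_b = r_p·cos α = 71.978000·cos 23.722° = 65.896448
roll angle φ = 6.714° = 0.11718141 rad
x = r_b·(cos φ + φ·sin φ) = 66.347324
y = r_b·(sin φ − φ·cos φ) = 0.035296

x=66.347324 y=0.035296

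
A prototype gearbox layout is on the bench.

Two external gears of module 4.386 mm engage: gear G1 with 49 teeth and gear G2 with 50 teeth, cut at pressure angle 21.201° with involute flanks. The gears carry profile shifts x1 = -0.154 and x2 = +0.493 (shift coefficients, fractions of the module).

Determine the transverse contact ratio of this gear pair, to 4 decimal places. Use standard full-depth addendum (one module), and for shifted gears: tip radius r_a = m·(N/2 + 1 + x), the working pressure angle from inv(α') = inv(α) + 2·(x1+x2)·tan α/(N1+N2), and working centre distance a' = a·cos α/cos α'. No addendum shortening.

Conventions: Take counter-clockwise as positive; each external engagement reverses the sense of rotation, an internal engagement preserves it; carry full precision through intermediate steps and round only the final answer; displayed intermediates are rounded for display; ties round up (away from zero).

1.6321

class = single-mesh tooth geometry [involute pair 49T × 50T, m = 4.386]
base radii: r_b1 = 100.184040, r_b2 = 102.228613
tip radii: r_a1 = 111.167556, r_a2 = 116.198298
inv(α') = inv(21.201°) + 2·(-0.154+0.493)·tan α/(49+50) = 0.02052375  ⇒  α' = 22.16361°
a' = a·cos α / cos α' = 217.1070·cos 21.201°/cos 22.16361° = 218.562120
action lengths: √(r_a1²−r_b1²) = 48.180738, √(r_a2²−r_b2²) = 55.239073
base pitch p_b = π·m·cos α = 12.846426
CR = (48.180738 + 55.239073 − 218.562120·sin 22.16361°)/12.846426 = 1.632103
contact ratio ≈ 1.6321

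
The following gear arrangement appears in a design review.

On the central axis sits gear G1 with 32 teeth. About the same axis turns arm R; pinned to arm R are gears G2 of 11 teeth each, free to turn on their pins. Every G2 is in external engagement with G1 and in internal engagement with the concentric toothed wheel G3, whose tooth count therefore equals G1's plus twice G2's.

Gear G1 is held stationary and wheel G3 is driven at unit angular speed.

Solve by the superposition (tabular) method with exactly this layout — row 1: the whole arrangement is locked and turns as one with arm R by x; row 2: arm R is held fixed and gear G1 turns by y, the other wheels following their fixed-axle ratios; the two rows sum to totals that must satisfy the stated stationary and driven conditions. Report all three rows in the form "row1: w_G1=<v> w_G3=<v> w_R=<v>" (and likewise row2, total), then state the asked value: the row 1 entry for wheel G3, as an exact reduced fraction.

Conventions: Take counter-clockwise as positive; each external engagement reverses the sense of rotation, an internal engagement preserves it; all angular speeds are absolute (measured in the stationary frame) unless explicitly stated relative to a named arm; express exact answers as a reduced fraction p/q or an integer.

recognized (axles ride arm R): planetary set, 32/11/54 teeth
superposition row 1 [locked train]: every member turns x
row 2 (arm held, sun turns y): ω_ring = −(32/54)·y, ω_arm = 0
boundary: total ω_sun = x + y = 0 and total ω_ring = x − (32/54)·y = 1  ⇒  y = -27/43, x = 27/43
row 2 ring = −(32/54)·(-27/43) = 16/43
totals (row 1 + row 2): sun 27/43 + (-27/43) = 0, ring 27/43 + 16/43 = 1, arm 27/43 + 0 = 27/43
asked cell (row1, ring) = 27/43

row1: w_G1=27/43 w_G3=27/43 w_R=27/43
row2: w_G1=-27/43 w_G3=16/43 w_R=0
total: w_G1=0 w_G3=1 w_R=27/43
asked value: 27/43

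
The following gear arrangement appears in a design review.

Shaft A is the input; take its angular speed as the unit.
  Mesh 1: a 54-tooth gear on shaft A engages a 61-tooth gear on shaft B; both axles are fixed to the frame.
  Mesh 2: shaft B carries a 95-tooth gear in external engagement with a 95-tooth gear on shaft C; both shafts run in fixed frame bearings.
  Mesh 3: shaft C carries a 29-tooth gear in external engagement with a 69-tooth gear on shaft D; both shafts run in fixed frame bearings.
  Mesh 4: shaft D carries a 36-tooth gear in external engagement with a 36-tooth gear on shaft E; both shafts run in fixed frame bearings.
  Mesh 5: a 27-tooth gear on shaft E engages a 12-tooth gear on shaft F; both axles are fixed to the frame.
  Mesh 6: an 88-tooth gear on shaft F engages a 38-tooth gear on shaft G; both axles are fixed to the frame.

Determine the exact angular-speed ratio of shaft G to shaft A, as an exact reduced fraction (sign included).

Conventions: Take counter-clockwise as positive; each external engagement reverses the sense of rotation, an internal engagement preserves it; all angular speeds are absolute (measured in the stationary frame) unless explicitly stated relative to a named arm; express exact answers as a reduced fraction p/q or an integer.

51678/26657

class = fixed-axis compound train [6 meshes; 6 ratios multiply, 6 sense flips]
mesh 1 [54T→61T]: running ratio 54/61, sense −
mesh 2 [95T→95T]: running ratio 54/61, sense +
mesh 3 [29T→69T]: running ratio 522/1403, sense −
mesh 4 [36T→36T]: running ratio 522/1403, sense +
mesh 5 [27T→12T]: running ratio 2349/2806, sense −
mesh 6 [88T→38T]: running ratio 51678/26657, sense +
ω_out/ω_in = 51678/26657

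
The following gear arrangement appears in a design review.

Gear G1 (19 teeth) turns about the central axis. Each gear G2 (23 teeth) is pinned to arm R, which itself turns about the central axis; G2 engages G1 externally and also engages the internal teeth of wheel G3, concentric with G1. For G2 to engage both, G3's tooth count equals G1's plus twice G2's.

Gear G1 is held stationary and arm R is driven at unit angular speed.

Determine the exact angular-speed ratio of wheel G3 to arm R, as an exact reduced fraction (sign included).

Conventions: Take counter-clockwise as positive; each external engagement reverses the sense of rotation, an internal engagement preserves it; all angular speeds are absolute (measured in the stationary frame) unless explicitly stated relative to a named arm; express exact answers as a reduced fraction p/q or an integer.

class = planetary set [G3 = 19+2·23 = 65; Willis about the carrier]
ring teeth: 19 + 2·23 = 65
19(ω_sun−ω_arm) = −65(ω_ring−ω_arm),  ω_sun = 0, ω_arm = 1
ω_ring = 1 − (19/65)(0−1) = 84/65
ω_out/ω_in = 84/65

84/65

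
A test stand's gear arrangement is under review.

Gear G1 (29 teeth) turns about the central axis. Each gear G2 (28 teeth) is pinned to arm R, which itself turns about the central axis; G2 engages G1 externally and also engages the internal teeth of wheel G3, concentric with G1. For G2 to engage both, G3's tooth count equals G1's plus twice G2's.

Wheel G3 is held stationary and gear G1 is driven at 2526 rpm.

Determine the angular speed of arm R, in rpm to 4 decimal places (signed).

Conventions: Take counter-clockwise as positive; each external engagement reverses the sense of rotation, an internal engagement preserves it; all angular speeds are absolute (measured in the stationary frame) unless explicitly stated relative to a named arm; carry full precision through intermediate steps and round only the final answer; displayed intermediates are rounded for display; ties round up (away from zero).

+642.5789 rpm

class = planetary set [G3 = 29+2·28 = 85; Willis about the carrier]
normalise by the input: solve with ω_sun = 1, then scale by 2526 rpm
ring teeth: 29 + 2·28 = 85
29(ω_sun−ω_arm) = −85(ω_ring−ω_arm),  ω_ring = 0, ω_sun = 1
29(1−ω_arm) = −85(0−ω_arm)  ⇒  114·ω_arm = 29  ⇒  ω_arm = 29/114
scale: ω_arm = 29/114 × 2526 rpm = +642.5789 rpm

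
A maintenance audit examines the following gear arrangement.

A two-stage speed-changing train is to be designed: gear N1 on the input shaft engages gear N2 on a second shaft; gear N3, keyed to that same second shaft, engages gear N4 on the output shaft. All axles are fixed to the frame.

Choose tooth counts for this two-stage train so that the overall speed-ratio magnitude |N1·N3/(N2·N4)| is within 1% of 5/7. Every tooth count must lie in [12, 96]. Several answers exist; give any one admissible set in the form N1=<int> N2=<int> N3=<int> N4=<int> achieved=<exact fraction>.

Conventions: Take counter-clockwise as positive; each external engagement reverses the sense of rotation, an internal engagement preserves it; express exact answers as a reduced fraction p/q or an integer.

class = fixed-axis compound train [2-stage, 5/7 wanted]
target = 5/7 in lowest terms: an exact hit needs N1·N3 = k·5 and N2·N4 = k·7 for one integer k, every count in [12, 96]; additionally prefer no 1:1 stage (N1 ≠ N2, N3 ≠ N4)
k = 1…35: no 1:1-free in-range split of k·5 and k·7 into factor pairs; take k = 36
k = 36: N1·N3 = 180 = 12·15, N2·N4 = 252 = 21·12
achieved = 12·15/(21·12) = 5/7; |achieved − target| = 0 ≤ 1/140 ✓

N1=12 N2=21 N3=15 N4=12 achieved=5/7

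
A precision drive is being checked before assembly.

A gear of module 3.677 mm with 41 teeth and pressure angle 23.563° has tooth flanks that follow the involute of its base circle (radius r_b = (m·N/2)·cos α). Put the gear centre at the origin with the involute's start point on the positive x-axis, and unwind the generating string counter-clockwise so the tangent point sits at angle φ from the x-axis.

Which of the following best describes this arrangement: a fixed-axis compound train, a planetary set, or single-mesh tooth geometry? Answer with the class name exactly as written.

recognized (one wheel, involute flank): single-mesh tooth geometry, m = 3.677, N = 41
classification: single-mesh tooth geometry

single-mesh tooth geometry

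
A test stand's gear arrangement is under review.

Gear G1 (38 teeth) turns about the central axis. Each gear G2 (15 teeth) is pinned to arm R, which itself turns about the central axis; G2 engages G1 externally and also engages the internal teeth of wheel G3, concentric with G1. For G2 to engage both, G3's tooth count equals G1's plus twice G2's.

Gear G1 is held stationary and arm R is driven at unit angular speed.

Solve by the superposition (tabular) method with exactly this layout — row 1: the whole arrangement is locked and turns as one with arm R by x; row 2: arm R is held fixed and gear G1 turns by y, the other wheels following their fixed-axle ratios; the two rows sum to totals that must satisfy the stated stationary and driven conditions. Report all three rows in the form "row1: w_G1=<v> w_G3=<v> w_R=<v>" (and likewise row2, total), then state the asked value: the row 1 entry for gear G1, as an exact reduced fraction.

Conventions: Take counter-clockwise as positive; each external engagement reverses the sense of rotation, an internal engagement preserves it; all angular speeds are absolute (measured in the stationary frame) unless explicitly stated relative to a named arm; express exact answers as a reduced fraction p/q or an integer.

row1: w_G1=1 w_G3=1 w_R=1
row2: w_G1=-1 w_G3=19/34 w_R=0
total: w_G1=0 w_G3=53/34 w_R=1
asked value: 1

planetary set (38T centre, 15T on arm, 68T internal) — Willis relation
row 1 (train locked, turned with arm): all members turn x
row 2 — arm fixed, fixed-axis ratios: sun y, ring −(38/68)·y, arm 0
boundary: total ω_sun = x + y = 0 and total ω_arm = x = 1  ⇒  y = -1, x = 1
row 2 ring = −(38/68)·(-1) = 19/34
totals (row 1 + row 2): sun 1 + (-1) = 0, ring 1 + 19/34 = 53/34, arm 1 + 0 = 1
asked cell (row1, sun) = 1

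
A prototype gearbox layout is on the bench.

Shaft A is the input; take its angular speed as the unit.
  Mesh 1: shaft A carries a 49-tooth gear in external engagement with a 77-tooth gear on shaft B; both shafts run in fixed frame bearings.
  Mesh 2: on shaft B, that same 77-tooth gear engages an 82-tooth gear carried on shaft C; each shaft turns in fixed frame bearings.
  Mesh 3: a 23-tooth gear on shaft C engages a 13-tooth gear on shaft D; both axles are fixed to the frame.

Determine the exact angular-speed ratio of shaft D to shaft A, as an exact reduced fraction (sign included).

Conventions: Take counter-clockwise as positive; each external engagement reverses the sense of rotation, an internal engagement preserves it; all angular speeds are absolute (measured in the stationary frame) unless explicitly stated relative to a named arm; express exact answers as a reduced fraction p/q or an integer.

-1127/1066

class = fixed-axis compound train [3 meshes; 3 ratios multiply, 3 sense flips]
mesh 1 [49T→77T]: running ratio 7/11, sense −
mesh 2 [77T→82T]: running ratio 49/82, sense +
mesh 3 [23T→13T]: running ratio 1127/1066, sense −
ω_out/ω_in = -1127/1066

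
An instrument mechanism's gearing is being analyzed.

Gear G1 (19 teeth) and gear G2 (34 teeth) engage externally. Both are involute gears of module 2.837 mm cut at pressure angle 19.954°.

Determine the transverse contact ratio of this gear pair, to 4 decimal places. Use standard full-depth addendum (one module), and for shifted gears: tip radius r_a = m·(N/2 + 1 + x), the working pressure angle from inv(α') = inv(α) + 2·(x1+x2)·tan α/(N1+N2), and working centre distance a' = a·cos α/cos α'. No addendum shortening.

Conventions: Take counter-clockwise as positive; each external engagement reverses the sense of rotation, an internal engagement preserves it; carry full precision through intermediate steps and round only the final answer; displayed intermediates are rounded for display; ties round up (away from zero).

single-mesh involute tooth geometry (19T engaging 34T at module 2.837)
base radii: r_b1 = 25.333518, r_b2 = 45.333664
tip radii: r_a1 = 29.788500, r_a2 = 51.066000
no profile shift: α' = α, a' = a
action lengths: √(r_a1²−r_b1²) = 15.670596, √(r_a2²−r_b2²) = 23.507345
base pitch p_b = π·m·cos α = 8.377642
CR = (15.670596 + 23.507345 − 75.180500·sin 19.95400°)/8.377642 = 1.613989
contact ratio ≈ 1.6140

1.6140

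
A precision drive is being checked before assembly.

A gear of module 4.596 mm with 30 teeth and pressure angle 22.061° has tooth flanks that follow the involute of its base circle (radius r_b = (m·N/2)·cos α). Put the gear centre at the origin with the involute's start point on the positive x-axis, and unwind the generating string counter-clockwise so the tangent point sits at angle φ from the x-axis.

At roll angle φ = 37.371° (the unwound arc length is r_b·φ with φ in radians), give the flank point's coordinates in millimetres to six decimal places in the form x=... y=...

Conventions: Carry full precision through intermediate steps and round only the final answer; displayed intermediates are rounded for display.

x=76.071633 y=5.662071

class = single-mesh tooth geometry [base-circle involute, m = 4.596, 30T]
pitch radius r_p = m·N/2 = 4.596·30/2 = 68.940000
base radius r_b = r_p·cos α = 68.940000·cos 22.061° = 63.892524
roll angle φ = 37.371° = 0.65224699 rad
x = r_b·(cos φ + φ·sin φ) = 76.071633
y = r_b·(sin φ − φ·cos φ) = 5.662071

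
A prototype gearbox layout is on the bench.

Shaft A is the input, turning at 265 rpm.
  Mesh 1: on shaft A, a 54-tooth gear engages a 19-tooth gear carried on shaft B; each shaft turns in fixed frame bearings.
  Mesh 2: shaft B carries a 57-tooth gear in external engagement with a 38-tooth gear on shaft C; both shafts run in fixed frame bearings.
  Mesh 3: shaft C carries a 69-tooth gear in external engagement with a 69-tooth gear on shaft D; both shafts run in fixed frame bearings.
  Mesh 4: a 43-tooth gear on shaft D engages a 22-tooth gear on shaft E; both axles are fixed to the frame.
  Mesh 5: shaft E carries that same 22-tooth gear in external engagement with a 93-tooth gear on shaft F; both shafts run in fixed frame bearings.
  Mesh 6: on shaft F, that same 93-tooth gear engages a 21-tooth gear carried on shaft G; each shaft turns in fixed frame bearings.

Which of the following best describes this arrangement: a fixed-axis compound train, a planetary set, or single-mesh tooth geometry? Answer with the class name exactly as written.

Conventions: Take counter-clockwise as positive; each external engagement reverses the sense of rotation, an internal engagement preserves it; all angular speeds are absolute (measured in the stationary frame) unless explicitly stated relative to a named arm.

fixed-axis compound train

topology: fixed-axis compound train — 6 meshes, A→G
classification: fixed-axis compound train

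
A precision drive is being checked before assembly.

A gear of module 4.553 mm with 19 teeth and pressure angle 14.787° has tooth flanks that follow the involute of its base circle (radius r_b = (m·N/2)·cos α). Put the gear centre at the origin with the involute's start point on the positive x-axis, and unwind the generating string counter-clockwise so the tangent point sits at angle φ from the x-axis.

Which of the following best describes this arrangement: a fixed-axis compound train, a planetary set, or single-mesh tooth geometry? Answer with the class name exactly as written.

class = single-mesh tooth geometry [base-circle involute, m = 4.553, 19T]
classification: single-mesh tooth geometry

single-mesh tooth geometry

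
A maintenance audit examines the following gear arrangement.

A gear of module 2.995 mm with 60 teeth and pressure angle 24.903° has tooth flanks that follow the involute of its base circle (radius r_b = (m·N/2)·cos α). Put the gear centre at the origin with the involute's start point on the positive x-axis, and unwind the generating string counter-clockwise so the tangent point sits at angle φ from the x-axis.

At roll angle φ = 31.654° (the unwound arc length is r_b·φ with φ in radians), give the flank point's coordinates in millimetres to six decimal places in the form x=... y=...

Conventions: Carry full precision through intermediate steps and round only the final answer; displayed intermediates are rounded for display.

class = single-mesh tooth geometry [base-circle involute, m = 2.995, 60T]
pitch radius r_p = m·N/2 = 2.995·60/2 = 89.850000
base radius r_b = r_p·cos α = 89.850000·cos 24.903° = 81.495924
roll angle φ = 31.654° = 0.55246652 rad
x = r_b·(cos φ + φ·sin φ) = 92.999948
y = r_b·(sin φ − φ·cos φ) = 4.442411

x=92.999948 y=4.442411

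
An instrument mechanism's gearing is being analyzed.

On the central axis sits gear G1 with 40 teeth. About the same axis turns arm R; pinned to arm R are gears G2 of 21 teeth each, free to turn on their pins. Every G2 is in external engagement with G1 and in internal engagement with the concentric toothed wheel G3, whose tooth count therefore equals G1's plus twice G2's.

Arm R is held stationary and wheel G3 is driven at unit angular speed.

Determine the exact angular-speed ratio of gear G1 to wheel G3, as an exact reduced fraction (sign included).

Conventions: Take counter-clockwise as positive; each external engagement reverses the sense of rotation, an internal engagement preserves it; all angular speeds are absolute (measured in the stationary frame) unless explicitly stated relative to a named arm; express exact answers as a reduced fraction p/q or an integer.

planetary set (40T centre, 21T on arm, 82T internal) — Willis relation
ring teeth: 40 + 2·21 = 82
40(ω_sun−ω_arm) = −82(ω_ring−ω_arm),  ω_arm = 0, ω_ring = 1
ω_sun = 0 − (82/40)(1−0) = -41/20
ω_out/ω_in = -41/20

-41/20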